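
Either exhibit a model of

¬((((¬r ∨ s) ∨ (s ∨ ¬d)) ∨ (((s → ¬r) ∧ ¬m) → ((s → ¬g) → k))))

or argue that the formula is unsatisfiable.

d = True; g = False; s = False; r = True; m = False; k = False

  ¬((((¬r ∨ s) ∨ (s ∨ ¬d)) ∨ (((s → ¬r) ∧ ¬m) → ((s → ¬g) → k)))) = True
    ((¬r ∨ s) ∨ (s ∨ ¬d)) ∨ (((s → ¬r) ∧ ¬m) → ((s → ¬g) → k)) = False
      (¬r ∨ s) ∨ (s ∨ ¬d) = False
        ¬r ∨ s = False
          ¬r = False
        s ∨ ¬d = False
          ¬d = False
      ((s → ¬r) ∧ ¬m) → ((s → ¬g) → k) = False
        (s → ¬r) ∧ ¬m = True
          s → ¬r = True
            ¬r = False
          ¬m = True
        (s → ¬g) → k = False
          s → ¬g = True
            ¬g = True
The formula evaluates to True.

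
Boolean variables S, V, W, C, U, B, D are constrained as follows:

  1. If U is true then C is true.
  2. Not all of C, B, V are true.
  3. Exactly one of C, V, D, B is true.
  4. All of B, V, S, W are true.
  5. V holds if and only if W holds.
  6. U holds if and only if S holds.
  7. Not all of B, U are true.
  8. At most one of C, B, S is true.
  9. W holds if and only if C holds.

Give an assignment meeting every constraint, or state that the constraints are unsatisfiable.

Unsatisfiable

Case S = True:
  (4) forces B = True.
  Constraint (8) is violated (B=T, S=T) — contradiction.
Case S = False:
  Constraint (4) is violated (S=F) — contradiction.
Both cases fail — unsatisfiable.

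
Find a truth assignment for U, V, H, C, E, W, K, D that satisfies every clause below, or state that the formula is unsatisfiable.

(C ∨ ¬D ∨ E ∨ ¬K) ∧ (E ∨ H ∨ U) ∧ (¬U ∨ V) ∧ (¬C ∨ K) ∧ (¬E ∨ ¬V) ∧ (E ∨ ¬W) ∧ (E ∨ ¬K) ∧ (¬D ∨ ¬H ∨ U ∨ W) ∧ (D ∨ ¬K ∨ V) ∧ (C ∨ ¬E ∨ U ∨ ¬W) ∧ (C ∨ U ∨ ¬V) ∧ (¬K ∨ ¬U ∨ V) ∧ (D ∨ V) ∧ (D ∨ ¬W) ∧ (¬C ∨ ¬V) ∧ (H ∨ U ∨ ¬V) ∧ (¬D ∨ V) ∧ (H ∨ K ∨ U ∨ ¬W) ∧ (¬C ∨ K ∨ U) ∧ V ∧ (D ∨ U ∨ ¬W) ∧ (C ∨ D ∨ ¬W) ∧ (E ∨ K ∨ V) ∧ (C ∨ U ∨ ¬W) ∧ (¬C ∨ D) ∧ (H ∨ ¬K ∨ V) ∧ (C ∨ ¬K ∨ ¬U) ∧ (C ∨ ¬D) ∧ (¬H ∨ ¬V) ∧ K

No satisfying assignment exists.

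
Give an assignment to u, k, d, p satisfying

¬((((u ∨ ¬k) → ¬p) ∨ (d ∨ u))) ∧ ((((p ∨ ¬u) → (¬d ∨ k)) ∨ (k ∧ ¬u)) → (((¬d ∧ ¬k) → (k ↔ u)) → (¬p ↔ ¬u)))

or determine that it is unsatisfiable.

Case d = True: the conjunct ¬((((u ∨ ¬k) → ¬p) ∨ (d ∨ u))) becomes ¬((((u ∨ ¬k) → ¬p) ∨ True)) = False.
Case d = False: the formula simplifies to ¬((((u ∨ ¬k) → ¬p) ∨ u)) ∧ ((¬k → (k ↔ u)) → (¬p ↔ ¬u)).
  u = True: the conjunct ¬((((u ∨ ¬k) → ¬p) ∨ u)) becomes ¬((¬p ∨ True)) = False.
  u = False: simplifies to ¬((¬k → ¬p)) ∧ ((¬k → ¬k) → ¬p).
    k = True: the conjunct ¬((¬k → ¬p)) becomes ¬((False → ¬p)) = False.
    k = False: simplifies to ¬(¬p) ∧ ¬p.
      p = True: the conjunct ¬p is False.
      p = False: the conjunct ¬(¬p) becomes ¬(¬False) = False.
Both cases fail — unsatisfiable.

Unsatisfiable — no assignment works.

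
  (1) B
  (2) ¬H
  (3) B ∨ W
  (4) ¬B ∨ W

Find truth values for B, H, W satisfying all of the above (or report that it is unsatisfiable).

B = True, H = False, W = True

Unit clause (B) forces B = True.
Unit clause (¬H) forces H = False.
In (¬B ∨ W) only W is left, so W = True.
All clauses satisfied.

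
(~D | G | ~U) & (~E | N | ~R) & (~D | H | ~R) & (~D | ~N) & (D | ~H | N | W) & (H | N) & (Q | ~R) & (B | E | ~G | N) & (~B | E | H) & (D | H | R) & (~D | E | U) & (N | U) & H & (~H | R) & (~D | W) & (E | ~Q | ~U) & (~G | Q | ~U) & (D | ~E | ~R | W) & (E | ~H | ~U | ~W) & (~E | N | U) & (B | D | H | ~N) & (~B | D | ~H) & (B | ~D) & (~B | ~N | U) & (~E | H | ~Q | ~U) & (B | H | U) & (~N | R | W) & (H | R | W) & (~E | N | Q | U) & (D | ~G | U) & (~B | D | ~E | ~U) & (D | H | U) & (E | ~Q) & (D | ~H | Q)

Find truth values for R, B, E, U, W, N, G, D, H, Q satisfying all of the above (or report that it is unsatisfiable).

Unit clause (H) forces H = True.
In (~H | R) only R is left, so R = True.
In (Q | ~R) only Q is left, so Q = True.
In (E | ~Q) only E is left, so E = True.
In (~E | N | ~R) only N is left, so N = True.
In (~D | ~N) only ~D is left, so D = False.
In (D | ~E | ~R | W) only W is left, so W = True.
In (~B | D | ~H) only ~B is left, so B = False.
Set U = False.
  then (D | ~G | U) forces G = False.
All clauses satisfied.

R=T, B=F, E=T, U=F, W=T, N=T, G=F, D=F, H=T, Q=T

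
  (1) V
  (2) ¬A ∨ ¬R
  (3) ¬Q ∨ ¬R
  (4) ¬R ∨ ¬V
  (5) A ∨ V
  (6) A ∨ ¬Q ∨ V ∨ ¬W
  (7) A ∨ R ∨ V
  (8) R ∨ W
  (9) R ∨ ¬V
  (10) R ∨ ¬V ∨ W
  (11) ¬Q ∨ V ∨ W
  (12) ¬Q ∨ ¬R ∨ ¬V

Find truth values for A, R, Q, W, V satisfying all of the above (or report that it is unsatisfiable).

Case V = True:
  (¬R ∨ ¬V) forces R = False.
  Clause (R ∨ ¬V) is falsified — contradiction.
Case V = False:
  Clause (V) is falsified — contradiction.
Both cases fail, so the formula is unsatisfiable.

Unsatisfiable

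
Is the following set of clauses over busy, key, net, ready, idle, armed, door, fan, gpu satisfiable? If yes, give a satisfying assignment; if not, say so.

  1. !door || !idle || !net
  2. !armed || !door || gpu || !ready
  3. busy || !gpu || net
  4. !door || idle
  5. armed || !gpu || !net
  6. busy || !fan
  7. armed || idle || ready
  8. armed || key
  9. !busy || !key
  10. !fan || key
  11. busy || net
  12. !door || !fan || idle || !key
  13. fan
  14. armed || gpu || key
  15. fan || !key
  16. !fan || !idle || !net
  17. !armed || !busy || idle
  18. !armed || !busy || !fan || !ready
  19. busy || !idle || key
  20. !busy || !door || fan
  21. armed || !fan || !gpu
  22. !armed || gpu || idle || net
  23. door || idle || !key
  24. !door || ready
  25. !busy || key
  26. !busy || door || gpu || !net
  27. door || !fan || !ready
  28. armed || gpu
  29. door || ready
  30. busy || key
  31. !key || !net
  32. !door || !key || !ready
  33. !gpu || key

The formula is unsatisfiable.

Case busy = True:
  (!busy || !key) forces key = False.
  Clause (!busy || key) is falsified — contradiction.
Case busy = False:
  (busy || !fan) forces fan = False.
  Clause (fan) is falsified — contradiction.
Both cases fail, so the formula is unsatisfiable.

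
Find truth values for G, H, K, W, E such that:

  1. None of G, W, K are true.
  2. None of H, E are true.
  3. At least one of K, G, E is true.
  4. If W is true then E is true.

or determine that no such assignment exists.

Case E = True:
  Constraint (2) is violated (E=T) — contradiction.
Case E = False:
  (1) forces G = False.
  (1) forces W = False.
  (1) forces K = False.
  Constraint (3) is violated (K=F, G=F, E=F) — contradiction.
Both cases fail — unsatisfiable.

No satisfying assignment exists.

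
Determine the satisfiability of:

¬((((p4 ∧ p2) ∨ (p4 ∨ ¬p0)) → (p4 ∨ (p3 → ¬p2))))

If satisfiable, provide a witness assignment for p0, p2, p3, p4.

p0 = False; p2 = True; p3 = True; p4 = False

  ¬((((p4 ∧ p2) ∨ (p4 ∨ ¬p0)) → (p4 ∨ (p3 → ¬p2)))) = True
    ((p4 ∧ p2) ∨ (p4 ∨ ¬p0)) → (p4 ∨ (p3 → ¬p2)) = False
      (p4 ∧ p2) ∨ (p4 ∨ ¬p0) = True
        p4 ∧ p2 = False
        p4 ∨ ¬p0 = True
          ¬p0 = True
      p4 ∨ (p3 → ¬p2) = False
        p3 → ¬p2 = False
          ¬p2 = False
The formula evaluates to True.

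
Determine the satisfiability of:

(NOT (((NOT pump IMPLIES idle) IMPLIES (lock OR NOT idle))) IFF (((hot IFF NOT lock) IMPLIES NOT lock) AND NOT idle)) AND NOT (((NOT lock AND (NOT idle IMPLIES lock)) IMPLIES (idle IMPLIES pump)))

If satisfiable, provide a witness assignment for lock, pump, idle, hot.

Unsatisfiable — no assignment works.

Case idle = True: the formula simplifies to lock AND NOT ((NOT lock IMPLIES pump)).
  lock = True: the conjunct NOT ((NOT lock IMPLIES pump)) becomes NOT ((False IMPLIES pump)) = False.
  lock = False: the conjunct lock is False.
Case idle = False: the conjunct NOT (((NOT lock AND (NOT idle IMPLIES lock)) IMPLIES (idle IMPLIES pump))) becomes NOT (((NOT lock AND lock) IMPLIES True)) = False.
Both cases fail — unsatisfiable.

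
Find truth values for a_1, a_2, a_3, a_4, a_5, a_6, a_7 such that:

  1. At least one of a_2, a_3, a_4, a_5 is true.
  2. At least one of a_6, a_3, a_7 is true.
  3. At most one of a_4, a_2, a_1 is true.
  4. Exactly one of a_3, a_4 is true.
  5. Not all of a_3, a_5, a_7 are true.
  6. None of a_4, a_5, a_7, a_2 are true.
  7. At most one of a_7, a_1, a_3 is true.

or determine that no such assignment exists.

a_1 = False, a_2 = False, a_3 = True, a_4 = False, a_5 = False, a_6 = True, a_7 = False

  (1) {a_2, a_3, a_4, a_5}: 1 true — at least one ✓
  (2) {a_6, a_3, a_7}: 2 true — at least one ✓
  (3) {a_4, a_2, a_1}: 0 true — at most one ✓
  (4) {a_3, a_4}: 1 true — exactly one ✓
  (5) {a_3, a_5, a_7}: 1/3 true — not all ✓
  (6) {a_4, a_5, a_7, a_2}: 0 true — none ✓
  (7) {a_7, a_1, a_3}: 1 true — at most one ✓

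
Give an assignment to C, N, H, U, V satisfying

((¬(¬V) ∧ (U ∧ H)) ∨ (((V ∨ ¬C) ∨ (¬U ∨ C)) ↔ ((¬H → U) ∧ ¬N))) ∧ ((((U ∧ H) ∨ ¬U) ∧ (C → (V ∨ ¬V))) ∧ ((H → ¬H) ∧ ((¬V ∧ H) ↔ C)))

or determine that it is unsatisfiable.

Unsatisfiable

Case H = True: the conjunct H → ¬H becomes True → ¬True = False.
Case H = False: the formula simplifies to (((V ∨ ¬C) ∨ (¬U ∨ C)) ↔ (U ∧ ¬N)) ∧ ((¬U ∧ (C → (V ∨ ¬V))) ∧ ¬C).
  U = True: the conjunct ¬U is False.
  U = False: the conjunct ((V ∨ ¬C) ∨ (¬U ∨ C)) ↔ (U ∧ ¬N) becomes ((V ∨ ¬C) ∨ True) ↔ (False ∧ ¬N) = False.
Both cases fail — unsatisfiable.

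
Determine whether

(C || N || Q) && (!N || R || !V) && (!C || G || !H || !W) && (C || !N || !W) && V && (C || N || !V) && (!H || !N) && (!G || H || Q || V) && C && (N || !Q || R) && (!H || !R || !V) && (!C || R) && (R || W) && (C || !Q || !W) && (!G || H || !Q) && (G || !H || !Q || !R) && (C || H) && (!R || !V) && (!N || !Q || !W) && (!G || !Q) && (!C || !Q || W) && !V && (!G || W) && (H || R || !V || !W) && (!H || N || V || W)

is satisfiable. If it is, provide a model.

Case V = True:
  Clause (!V) is falsified — contradiction.
Case V = False:
  Clause (V) is falsified — contradiction.
Both cases fail, so the formula is unsatisfiable.

No satisfying assignment exists.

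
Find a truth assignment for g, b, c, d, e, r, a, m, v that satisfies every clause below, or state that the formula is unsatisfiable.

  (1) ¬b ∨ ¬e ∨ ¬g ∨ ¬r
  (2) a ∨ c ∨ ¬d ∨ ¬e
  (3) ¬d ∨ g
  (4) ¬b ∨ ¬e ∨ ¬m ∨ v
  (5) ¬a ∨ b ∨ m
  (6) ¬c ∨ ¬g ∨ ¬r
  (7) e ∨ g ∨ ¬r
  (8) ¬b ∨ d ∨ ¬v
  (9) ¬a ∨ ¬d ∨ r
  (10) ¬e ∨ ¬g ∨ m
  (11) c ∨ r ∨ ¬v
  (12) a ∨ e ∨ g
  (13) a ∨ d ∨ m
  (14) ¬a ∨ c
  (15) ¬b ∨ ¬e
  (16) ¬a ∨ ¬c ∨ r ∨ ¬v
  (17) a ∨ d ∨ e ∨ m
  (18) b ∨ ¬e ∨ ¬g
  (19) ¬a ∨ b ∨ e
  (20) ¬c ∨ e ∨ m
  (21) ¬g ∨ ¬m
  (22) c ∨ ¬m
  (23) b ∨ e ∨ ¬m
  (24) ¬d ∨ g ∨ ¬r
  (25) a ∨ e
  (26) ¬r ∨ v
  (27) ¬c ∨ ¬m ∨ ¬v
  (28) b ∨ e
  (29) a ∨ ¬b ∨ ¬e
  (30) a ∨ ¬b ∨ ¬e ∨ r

g = False; b = False; c = True; d = False; e = True; r = False; a = True; m = True; v = False

Try g = True:
  (¬g ∨ ¬m) forces m = False.
  (¬e ∨ ¬g ∨ m) forces e = False.
  (¬c ∨ e ∨ m) forces c = False.
  (¬a ∨ c) forces a = False.
  clause (a ∨ e) is falsified — backtrack.
So g = False.
  then (¬d ∨ g) forces d = False.
Set b = False.
  then (b ∨ e) forces e = True.
Set c = True.
Set r = False.
Set a = True.
  then (¬a ∨ b ∨ m) forces m = True.
  then (¬a ∨ ¬c ∨ r ∨ ¬v) forces v = False.
All clauses satisfied.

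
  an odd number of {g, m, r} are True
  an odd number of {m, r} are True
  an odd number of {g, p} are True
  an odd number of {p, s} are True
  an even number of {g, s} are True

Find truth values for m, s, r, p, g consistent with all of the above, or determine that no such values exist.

m = True, s = False, r = False, p = True, g = False

{g, m, r}: 1 true → odd ✓
{m, r}: 1 true → odd ✓
{g, p}: 1 true → odd ✓
{p, s}: 1 true → odd ✓
{g, s}: 0 true → even ✓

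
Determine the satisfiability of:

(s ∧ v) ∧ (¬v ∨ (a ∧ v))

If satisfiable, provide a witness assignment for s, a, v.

s = True; a = True; v = True

  s ∧ v = True
  ¬v ∨ (a ∧ v) = True
    ¬v = False
    a ∧ v = True
Both conjuncts True, so the formula holds.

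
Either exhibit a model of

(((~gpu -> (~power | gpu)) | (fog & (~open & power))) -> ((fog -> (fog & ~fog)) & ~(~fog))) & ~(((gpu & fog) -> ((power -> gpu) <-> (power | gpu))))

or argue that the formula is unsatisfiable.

The conjunct ~(((gpu & fog) -> ((power -> gpu) <-> (power | gpu)))) is unsatisfiable on its own:
  fog=F, power=F, gpu=F: evaluates to False.
  fog=F, power=F, gpu=T: evaluates to False.
  fog=F, power=T, gpu=F: evaluates to False.
  fog=F, power=T, gpu=T: evaluates to False.
  fog=T, power=F, gpu=F: evaluates to False.
  fog=T, power=F, gpu=T: evaluates to False.
  fog=T, power=T, gpu=F: evaluates to False.
  fog=T, power=T, gpu=T: evaluates to False.
So the whole conjunction is unsatisfiable.

The formula is unsatisfiable.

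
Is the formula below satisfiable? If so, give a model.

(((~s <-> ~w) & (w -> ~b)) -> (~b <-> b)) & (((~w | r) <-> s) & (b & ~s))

b = True, r = False, w = True, s = False

  ((~s <-> ~w) & (w -> ~b)) -> (~b <-> b) = True
    (~s <-> ~w) & (w -> ~b) = False
      ~s <-> ~w = False
        ~s = True
        ~w = False
      w -> ~b = False
        ~b = False
    ~b <-> b = False
      ~b = False
  ((~w | r) <-> s) & (b & ~s) = True
    (~w | r) <-> s = True
      ~w | r = False
        ~w = False
    b & ~s = True
      ~s = True
Both conjuncts True, so the formula holds.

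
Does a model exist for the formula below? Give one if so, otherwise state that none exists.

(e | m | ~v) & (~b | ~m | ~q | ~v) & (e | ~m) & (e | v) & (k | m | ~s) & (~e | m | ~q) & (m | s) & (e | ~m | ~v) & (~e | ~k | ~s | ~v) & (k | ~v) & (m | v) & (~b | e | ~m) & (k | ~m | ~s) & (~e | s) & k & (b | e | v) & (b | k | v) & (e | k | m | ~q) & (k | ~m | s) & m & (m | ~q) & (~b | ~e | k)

Unit clause (k) forces k = True.
Unit clause (m) forces m = True.
In (e | ~m) only e is left, so e = True.
In (~e | s) only s is left, so s = True.
In (~e | ~k | ~s | ~v) only ~v is left, so v = False.
Set q = False.
Set b = False.
All clauses satisfied.

s=T, v=F, m=T, q=F, b=F, k=T, e=T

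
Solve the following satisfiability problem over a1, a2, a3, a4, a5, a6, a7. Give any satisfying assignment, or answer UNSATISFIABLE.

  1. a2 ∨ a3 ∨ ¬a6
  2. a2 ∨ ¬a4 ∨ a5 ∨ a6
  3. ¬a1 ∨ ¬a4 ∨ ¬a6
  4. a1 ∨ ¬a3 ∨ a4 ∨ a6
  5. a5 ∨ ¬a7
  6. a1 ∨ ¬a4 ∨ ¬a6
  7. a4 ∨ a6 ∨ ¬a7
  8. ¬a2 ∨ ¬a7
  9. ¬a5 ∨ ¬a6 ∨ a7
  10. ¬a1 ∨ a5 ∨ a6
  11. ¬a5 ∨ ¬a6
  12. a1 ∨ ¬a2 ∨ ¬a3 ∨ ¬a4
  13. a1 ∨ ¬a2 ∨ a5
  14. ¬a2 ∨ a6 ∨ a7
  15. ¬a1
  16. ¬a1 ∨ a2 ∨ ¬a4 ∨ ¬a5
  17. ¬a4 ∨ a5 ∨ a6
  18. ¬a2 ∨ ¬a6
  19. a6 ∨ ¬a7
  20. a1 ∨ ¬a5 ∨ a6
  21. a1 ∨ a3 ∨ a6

Unit clause (¬a1) forces a1 = False.
Set a2 = False.
Try a3 = False:
  (a2 ∨ a3 ∨ ¬a6) forces a6 = False.
  clause (a1 ∨ a3 ∨ a6) is falsified — backtrack.
So a3 = True.
Try a4 = True:
  (a1 ∨ ¬a4 ∨ ¬a6) forces a6 = False.
  (a2 ∨ ¬a4 ∨ a5 ∨ a6) forces a5 = True.
  clause (a1 ∨ ¬a5 ∨ a6) is falsified — backtrack.
So a4 = False.
  then (a1 ∨ ¬a3 ∨ a4 ∨ a6) forces a6 = True.
  then (¬a5 ∨ ¬a6) forces a5 = False.
  then (a5 ∨ ¬a7) forces a7 = False.
All clauses satisfied.

a1 = False, a2 = False, a3 = True, a4 = False, a5 = False, a6 = True, a7 = False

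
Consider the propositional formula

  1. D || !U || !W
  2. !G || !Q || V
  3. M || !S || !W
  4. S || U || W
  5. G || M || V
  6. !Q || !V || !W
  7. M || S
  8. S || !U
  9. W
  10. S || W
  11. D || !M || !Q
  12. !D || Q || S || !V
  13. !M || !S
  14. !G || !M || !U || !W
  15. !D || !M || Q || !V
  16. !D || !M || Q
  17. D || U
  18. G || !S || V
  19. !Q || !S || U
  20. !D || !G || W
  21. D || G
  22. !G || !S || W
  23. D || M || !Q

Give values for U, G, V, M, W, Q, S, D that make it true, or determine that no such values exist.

U = False, G = False, V = False, M = True, W = True, Q = True, S = False, D = True

Unit clause (W) forces W = True.
Try U = True:
  (D || !U || !W) forces D = True.
  (S || !U) forces S = True.
  (M || !S || !W) forces M = True.
  clause (!M || !S) is falsified — backtrack.
So U = False.
  then (D || U) forces D = True.
Set G = False.
Set V = False.
  then (G || M || V) forces M = True.
  then (!M || !S) forces S = False.
  then (!D || !M || Q) forces Q = True.
All clauses satisfied.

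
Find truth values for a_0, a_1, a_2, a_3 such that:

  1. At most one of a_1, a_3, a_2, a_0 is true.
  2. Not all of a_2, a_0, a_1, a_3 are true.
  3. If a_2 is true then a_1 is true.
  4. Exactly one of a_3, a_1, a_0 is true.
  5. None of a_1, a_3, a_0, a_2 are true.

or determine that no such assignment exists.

Case a_2 = True:
  Constraint (5) is violated (a_2=T) — contradiction.
Case a_2 = False:
  (5) forces a_1 = False.
  (5) forces a_3 = False.
  (4) with a_3=F, a_1=F forces a_0 = True.
  Constraint (5) is violated (a_0=T) — contradiction.
Both cases fail — unsatisfiable.

UNSATISFIABLE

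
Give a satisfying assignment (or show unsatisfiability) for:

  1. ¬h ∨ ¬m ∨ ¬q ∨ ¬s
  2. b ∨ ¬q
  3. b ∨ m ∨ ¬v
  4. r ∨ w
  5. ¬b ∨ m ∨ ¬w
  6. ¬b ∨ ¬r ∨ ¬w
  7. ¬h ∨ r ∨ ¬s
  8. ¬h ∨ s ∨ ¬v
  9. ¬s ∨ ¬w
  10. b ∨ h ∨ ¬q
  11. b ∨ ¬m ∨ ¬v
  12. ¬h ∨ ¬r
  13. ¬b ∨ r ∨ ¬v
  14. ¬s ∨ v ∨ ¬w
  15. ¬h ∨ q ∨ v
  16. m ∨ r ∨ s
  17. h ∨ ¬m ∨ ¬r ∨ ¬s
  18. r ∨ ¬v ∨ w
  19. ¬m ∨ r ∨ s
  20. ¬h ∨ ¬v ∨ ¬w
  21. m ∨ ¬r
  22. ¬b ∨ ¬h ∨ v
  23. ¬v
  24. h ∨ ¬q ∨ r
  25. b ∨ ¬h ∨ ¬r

Unit clause (¬v) forces v = False.
Set r = True.
  then (¬h ∨ ¬r) forces h = False.
  then (m ∨ ¬r) forces m = True.
  then (h ∨ ¬m ∨ ¬r ∨ ¬s) forces s = False.
Set b = False.
  then (b ∨ ¬q) forces q = False.
Set w = False.
All clauses satisfied.

r = True, b = False, w = False, q = False, s = False, h = False, m = True, v = False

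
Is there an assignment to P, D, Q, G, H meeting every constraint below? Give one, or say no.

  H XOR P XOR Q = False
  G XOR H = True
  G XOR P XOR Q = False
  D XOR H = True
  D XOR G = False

Adding constraints 1, 2, 3 mod 2: every variable appears an even number of times on the left, so the left side is 0.
But the right sides sum to 1 (mod 2). 0 ≠ 1 — the system is inconsistent.

No satisfying assignment exists.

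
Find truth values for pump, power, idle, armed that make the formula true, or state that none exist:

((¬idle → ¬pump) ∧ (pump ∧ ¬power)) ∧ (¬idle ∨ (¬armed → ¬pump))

pump = True; power = False; idle = True; armed = True

  (¬idle → ¬pump) ∧ (pump ∧ ¬power) = True
    ¬idle → ¬pump = True
      ¬idle = False
      ¬pump = False
    pump ∧ ¬power = True
      ¬power = True
  ¬idle ∨ (¬armed → ¬pump) = True
    ¬idle = False
    ¬armed → ¬pump = True
      ¬armed = False
      ¬pump = False
Both conjuncts True, so the formula holds.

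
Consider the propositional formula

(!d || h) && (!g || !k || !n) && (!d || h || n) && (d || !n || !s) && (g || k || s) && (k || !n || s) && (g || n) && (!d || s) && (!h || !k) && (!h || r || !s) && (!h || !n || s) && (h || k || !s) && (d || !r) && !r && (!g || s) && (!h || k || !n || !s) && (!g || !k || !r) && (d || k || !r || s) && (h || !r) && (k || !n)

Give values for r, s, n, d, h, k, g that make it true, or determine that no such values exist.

r = False, s = True, n = False, d = False, h = False, k = True, g = True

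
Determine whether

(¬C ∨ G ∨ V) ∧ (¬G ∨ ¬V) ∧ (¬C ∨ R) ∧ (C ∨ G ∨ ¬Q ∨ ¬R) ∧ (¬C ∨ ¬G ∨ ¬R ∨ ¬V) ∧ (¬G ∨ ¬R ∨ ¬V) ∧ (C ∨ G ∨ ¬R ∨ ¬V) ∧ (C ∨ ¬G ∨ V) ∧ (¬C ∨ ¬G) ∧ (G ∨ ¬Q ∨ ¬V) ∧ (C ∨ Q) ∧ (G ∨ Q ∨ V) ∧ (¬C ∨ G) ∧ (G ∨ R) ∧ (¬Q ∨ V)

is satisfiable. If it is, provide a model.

UNSATISFIABLE

Case Q = True:
  (¬Q ∨ V) forces V = True.
  (¬G ∨ ¬V) forces G = False.
  Clause (G ∨ ¬Q ∨ ¬V) is falsified — contradiction.
Case Q = False:
  (C ∨ Q) forces C = True.
  (¬C ∨ R) forces R = True.
  (¬C ∨ ¬G) forces G = False.
  Clause (¬C ∨ G) is falsified — contradiction.
Both cases fail, so the formula is unsatisfiable.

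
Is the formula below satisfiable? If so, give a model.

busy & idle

idle=T; busy=T

Both conjuncts True, so the formula holds.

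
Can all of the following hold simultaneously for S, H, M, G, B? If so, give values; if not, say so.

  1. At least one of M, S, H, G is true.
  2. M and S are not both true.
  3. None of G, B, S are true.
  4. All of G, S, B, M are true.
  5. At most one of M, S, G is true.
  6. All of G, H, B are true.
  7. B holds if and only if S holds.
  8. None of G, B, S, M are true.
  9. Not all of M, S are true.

Case S = True:
  Constraint (3) is violated (S=T) — contradiction.
Case S = False:
  Constraint (4) is violated (S=F) — contradiction.
Both cases fail — unsatisfiable.

Unsatisfiable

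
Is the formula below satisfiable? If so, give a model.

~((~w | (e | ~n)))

n=T, e=F, w=T

  ~((~w | (e | ~n))) = True
    ~w | (e | ~n) = False
      ~w = False
      e | ~n = False
        ~n = False
The formula evaluates to True.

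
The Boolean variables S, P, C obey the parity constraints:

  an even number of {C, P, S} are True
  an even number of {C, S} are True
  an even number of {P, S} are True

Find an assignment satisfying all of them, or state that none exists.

S=F, P=F, C=F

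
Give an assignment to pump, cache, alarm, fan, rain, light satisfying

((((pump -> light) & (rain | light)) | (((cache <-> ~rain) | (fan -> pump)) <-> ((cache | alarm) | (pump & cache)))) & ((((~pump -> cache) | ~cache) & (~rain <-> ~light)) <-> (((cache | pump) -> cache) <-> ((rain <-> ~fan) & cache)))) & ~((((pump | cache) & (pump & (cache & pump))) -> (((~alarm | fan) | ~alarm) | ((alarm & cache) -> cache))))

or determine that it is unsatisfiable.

The conjunct ~((((pump | cache) & (pump & (cache & pump))) -> (((~alarm | fan) | ~alarm) | ((alarm & cache) -> cache)))) is unsatisfiable on its own:
  cache = True: this becomes ~(((pump & pump) -> True)) = False.
  cache = False: this becomes ~((False -> True)) = False.
So the whole conjunction is unsatisfiable.

The formula is unsatisfiable.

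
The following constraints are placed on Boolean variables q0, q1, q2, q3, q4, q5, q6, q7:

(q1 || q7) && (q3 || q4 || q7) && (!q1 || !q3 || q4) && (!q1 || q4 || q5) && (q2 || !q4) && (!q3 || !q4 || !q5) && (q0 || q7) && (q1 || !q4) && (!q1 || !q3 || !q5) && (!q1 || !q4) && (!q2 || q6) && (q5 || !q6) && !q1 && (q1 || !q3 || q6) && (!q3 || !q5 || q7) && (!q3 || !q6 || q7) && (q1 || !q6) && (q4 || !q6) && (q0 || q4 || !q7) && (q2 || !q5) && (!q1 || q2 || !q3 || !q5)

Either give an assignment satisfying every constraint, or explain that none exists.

Unit clause (!q1) forces q1 = False.
In (q1 || !q6) only !q6 is left, so q6 = False.
In (q1 || q7) only q7 is left, so q7 = True.
In (q1 || !q4) only !q4 is left, so q4 = False.
In (!q2 || q6) only !q2 is left, so q2 = False.
In (q1 || !q3 || q6) only !q3 is left, so q3 = False.
In (q0 || q4 || !q7) only q0 is left, so q0 = True.
In (q2 || !q5) only !q5 is left, so q5 = False.
All clauses satisfied.

q0 = True, q1 = False, q2 = False, q3 = False, q4 = False, q5 = False, q6 = False, q7 = True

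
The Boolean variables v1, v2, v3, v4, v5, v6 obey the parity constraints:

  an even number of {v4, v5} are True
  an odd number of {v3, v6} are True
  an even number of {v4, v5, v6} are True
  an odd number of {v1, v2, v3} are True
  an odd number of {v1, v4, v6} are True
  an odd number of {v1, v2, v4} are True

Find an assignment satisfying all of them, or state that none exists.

v1 = False, v2 = False, v3 = True, v4 = True, v5 = True, v6 = False

{v4, v5}: 2 true → even ✓
{v3, v6}: 1 true → odd ✓
{v4, v5, v6}: 2 true → even ✓
{v1, v2, v3}: 1 true → odd ✓
{v1, v4, v6}: 1 true → odd ✓
{v1, v2, v4}: 1 true → odd ✓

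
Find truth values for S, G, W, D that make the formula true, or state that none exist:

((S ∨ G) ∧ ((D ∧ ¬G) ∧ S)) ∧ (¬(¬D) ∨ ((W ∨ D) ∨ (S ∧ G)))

S = True; G = False; W = True; D = True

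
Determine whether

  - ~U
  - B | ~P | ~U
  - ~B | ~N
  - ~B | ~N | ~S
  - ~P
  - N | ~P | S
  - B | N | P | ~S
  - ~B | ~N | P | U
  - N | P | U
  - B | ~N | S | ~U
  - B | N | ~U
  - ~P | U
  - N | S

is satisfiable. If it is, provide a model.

S: True, N: True, B: False, U: False, P: False

Unit clause (~U) forces U = False.
Unit clause (~P) forces P = False.
In (N | P | U) only N is left, so N = True.
In (~B | ~N) only ~B is left, so B = False.
Set S = True.
All clauses satisfied.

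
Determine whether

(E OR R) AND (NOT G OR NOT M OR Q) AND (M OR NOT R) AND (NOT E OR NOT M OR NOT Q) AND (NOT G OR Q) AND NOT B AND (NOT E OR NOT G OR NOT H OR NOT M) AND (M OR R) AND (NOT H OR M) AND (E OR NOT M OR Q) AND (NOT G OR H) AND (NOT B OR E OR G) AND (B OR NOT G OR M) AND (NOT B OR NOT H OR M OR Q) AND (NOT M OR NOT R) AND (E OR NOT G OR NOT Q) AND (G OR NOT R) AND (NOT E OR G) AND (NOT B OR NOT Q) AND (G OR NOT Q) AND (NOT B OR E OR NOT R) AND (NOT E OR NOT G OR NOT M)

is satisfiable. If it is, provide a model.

The formula is unsatisfiable.

Case E = True:
  (NOT B) forces B = False.
  (NOT E OR G) forces G = True.
  (NOT G OR Q) forces Q = True.
  (NOT E OR NOT M OR NOT Q) forces M = False.
  Clause (B OR NOT G OR M) is falsified — contradiction.
Case E = False:
  (E OR R) forces R = True.
  (M OR NOT R) forces M = True.
  Clause (NOT M OR NOT R) is falsified — contradiction.
Both cases fail, so the formula is unsatisfiable.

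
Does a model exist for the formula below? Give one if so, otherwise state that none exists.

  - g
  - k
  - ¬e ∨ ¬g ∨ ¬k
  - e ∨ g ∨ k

g = True, k = True, e = False

Unit clause (g) forces g = True.
Unit clause (k) forces k = True.
In (¬e ∨ ¬g ∨ ¬k) only ¬e is left, so e = False.
Check each clause:
  (g): g holds.
  (k): k holds.
  (¬e ∨ ¬g ∨ ¬k): ¬e holds.
  (e ∨ g ∨ k): g holds.
All clauses satisfied.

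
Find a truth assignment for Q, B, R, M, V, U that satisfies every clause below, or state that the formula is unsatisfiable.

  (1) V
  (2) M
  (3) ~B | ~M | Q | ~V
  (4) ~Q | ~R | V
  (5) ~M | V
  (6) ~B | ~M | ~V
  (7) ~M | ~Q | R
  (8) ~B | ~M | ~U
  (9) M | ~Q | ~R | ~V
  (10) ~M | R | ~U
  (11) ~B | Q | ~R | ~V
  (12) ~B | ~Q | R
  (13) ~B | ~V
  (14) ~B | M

Q: True, B: False, R: True, M: True, V: True, U: True

Unit clause (V) forces V = True.
Unit clause (M) forces M = True.
In (~B | ~M | ~V) only ~B is left, so B = False.
Set Q = True.
  then (~M | ~Q | R) forces R = True.
Set U = True.
All clauses satisfied.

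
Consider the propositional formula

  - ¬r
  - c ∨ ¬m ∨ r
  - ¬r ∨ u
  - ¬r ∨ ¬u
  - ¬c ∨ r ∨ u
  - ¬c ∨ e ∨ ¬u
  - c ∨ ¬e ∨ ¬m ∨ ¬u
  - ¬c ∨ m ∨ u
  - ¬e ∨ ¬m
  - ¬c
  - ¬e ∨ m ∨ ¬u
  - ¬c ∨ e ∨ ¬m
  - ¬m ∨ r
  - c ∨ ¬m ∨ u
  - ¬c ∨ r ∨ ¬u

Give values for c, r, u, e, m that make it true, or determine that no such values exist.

Unit clause (¬r) forces r = False.
Unit clause (¬c) forces c = False.
In (¬m ∨ r) only ¬m is left, so m = False.
Set u = False.
Set e = True.
All clauses satisfied.

c = False; r = False; u = False; e = True; m = False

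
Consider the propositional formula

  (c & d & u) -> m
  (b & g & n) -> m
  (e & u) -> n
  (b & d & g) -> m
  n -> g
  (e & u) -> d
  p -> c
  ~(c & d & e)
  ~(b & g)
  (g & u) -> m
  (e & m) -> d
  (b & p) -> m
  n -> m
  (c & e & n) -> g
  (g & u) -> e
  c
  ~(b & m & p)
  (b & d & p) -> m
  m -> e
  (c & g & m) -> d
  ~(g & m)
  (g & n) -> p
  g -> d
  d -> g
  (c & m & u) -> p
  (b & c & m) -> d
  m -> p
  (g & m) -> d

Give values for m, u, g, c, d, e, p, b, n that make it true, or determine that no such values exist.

m: False, u: False, g: False, c: True, d: False, e: False, p: True, b: False, n: False

Unit clause (c) forces c = True.
Set m = False.
  then (m | ~n) forces n = False.
Set u = False.
Set g = False.
  then (~d | g) forces d = False.
Set e = False.
Set p = True.
  then (~b | m | ~p) forces b = False.
All clauses satisfied.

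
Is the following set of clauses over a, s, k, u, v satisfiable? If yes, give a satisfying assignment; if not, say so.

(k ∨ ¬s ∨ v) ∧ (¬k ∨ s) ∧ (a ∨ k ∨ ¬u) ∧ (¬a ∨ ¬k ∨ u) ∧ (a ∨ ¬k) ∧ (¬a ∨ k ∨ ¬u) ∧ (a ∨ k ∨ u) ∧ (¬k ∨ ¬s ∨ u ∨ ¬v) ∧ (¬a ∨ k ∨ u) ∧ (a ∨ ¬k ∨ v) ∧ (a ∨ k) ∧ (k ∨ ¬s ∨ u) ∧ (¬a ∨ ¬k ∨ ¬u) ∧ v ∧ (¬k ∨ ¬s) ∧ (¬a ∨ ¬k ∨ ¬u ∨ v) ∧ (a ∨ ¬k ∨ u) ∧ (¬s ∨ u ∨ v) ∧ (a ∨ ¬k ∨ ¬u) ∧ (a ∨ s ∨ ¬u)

Unsatisfiable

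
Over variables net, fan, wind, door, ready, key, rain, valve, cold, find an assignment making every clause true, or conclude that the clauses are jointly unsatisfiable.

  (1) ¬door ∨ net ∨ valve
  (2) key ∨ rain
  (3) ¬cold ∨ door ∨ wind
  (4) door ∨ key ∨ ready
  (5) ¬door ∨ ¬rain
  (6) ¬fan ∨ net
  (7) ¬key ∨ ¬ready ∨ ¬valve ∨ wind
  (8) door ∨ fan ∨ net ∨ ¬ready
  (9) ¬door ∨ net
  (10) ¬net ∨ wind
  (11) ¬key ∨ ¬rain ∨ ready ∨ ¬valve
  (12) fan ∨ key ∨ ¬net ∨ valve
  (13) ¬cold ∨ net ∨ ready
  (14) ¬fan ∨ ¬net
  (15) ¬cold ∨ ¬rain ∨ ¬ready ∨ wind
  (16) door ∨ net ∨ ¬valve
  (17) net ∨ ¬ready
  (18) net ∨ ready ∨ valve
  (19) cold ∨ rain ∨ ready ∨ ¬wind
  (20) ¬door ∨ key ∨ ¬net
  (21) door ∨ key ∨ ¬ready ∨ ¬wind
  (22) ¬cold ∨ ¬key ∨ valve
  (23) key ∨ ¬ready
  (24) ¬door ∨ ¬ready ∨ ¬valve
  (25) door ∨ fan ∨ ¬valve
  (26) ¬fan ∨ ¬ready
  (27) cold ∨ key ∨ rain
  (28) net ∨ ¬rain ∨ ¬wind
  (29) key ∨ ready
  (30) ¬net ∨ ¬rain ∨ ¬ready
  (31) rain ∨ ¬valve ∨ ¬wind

Set net = True.
  then (¬net ∨ wind) forces wind = True.
  then (¬fan ∨ ¬net) forces fan = False.
Set door = False.
  then (door ∨ fan ∨ ¬valve) forces valve = False.
  then (fan ∨ key ∨ ¬net ∨ valve) forces key = True.
  then (¬cold ∨ ¬key ∨ valve) forces cold = False.
Set ready = False.
  then (cold ∨ rain ∨ ready ∨ ¬wind) forces rain = True.
All clauses satisfied.

net = True, fan = False, wind = True, door = False, ready = False, key = True, rain = True, valve = False, cold = False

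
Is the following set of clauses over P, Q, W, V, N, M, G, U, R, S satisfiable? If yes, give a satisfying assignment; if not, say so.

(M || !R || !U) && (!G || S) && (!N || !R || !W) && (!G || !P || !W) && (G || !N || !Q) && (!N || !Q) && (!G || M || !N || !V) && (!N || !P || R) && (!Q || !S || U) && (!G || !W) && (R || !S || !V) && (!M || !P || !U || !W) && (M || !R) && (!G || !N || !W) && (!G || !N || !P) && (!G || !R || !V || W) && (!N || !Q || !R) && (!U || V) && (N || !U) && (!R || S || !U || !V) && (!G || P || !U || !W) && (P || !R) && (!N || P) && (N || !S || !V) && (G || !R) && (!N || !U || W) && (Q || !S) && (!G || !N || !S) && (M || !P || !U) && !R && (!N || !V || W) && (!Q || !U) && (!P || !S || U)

P: True, Q: True, W: True, V: False, N: False, M: True, G: False, U: False, R: False, S: False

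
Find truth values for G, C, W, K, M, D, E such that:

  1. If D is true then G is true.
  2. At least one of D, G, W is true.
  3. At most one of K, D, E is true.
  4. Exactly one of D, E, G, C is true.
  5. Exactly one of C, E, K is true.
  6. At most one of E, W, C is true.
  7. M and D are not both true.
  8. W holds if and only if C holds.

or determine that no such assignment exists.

G = True, C = False, W = False, K = True, M = False, D = False, E = False

  (1) D=F ⇒ G: vacuous ✓
  (2) {D, G, W}: 1 true — at least one ✓
  (3) {K, D, E}: 1 true — at most one ✓
  (4) {D, E, G, C}: 1 true — exactly one ✓
  (5) {C, E, K}: 1 true — exactly one ✓
  (6) {E, W, C}: 0 true — at most one ✓
  (7) M=F, D=F — not both ✓
  (8) W=F, C=F — same ✓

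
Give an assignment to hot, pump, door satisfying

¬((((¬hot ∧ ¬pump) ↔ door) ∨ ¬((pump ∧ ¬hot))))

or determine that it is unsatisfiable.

hot=F, pump=T, door=T

  ¬((((¬hot ∧ ¬pump) ↔ door) ∨ ¬((pump ∧ ¬hot)))) = True
    ((¬hot ∧ ¬pump) ↔ door) ∨ ¬((pump ∧ ¬hot)) = False
      (¬hot ∧ ¬pump) ↔ door = False
        ¬hot ∧ ¬pump = False
          ¬hot = True
          ¬pump = False
      ¬((pump ∧ ¬hot)) = False
        pump ∧ ¬hot = True
          ¬hot = True
The formula evaluates to True.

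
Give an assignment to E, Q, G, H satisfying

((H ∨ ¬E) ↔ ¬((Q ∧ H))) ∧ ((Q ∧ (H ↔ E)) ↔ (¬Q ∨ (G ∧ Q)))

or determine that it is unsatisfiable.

E: False, Q: True, G: True, H: False

  (H ∨ ¬E) ↔ ¬((Q ∧ H)) = True
    H ∨ ¬E = True
      ¬E = True
    ¬((Q ∧ H)) = True
      Q ∧ H = False
  (Q ∧ (H ↔ E)) ↔ (¬Q ∨ (G ∧ Q)) = True
    Q ∧ (H ↔ E) = True
      H ↔ E = True
    ¬Q ∨ (G ∧ Q) = True
      ¬Q = False
      G ∧ Q = True
Both conjuncts True, so the formula holds.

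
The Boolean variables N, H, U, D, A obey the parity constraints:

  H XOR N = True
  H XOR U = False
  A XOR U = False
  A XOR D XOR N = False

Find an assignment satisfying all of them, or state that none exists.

N = True; H = False; U = False; D = True; A = False

H XOR N = F XOR T = True ✓
H XOR U = F XOR F = False ✓
A XOR U = F XOR F = False ✓
A XOR D XOR N = F XOR T XOR T = False ✓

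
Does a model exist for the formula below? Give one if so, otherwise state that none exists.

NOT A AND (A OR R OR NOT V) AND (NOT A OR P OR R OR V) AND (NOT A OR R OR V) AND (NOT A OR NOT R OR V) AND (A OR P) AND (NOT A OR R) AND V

P = True; R = True; A = False; V = True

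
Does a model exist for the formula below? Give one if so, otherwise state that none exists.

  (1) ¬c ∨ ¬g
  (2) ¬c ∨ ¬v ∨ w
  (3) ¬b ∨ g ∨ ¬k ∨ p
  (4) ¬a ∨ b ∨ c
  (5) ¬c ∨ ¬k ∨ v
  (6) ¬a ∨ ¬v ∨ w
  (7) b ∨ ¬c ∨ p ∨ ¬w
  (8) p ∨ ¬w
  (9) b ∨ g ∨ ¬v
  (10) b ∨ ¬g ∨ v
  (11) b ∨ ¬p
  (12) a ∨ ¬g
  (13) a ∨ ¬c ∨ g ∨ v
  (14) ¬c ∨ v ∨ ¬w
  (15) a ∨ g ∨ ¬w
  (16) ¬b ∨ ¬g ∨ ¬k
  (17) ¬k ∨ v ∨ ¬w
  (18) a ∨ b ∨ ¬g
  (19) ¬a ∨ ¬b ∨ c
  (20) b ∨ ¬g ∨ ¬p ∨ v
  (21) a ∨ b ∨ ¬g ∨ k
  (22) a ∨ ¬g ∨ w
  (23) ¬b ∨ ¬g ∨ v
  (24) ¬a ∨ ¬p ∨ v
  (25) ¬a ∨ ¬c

p = True; v = True; a = False; c = False; w = False; g = False; k = False; b = True

Set p = True.
  then (b ∨ ¬p) forces b = True.
Set v = True.
Set a = False.
  then (a ∨ ¬g) forces g = False.
  then (a ∨ g ∨ ¬w) forces w = False.
  then (¬c ∨ ¬v ∨ w) forces c = False.
Set k = False.
All clauses satisfied.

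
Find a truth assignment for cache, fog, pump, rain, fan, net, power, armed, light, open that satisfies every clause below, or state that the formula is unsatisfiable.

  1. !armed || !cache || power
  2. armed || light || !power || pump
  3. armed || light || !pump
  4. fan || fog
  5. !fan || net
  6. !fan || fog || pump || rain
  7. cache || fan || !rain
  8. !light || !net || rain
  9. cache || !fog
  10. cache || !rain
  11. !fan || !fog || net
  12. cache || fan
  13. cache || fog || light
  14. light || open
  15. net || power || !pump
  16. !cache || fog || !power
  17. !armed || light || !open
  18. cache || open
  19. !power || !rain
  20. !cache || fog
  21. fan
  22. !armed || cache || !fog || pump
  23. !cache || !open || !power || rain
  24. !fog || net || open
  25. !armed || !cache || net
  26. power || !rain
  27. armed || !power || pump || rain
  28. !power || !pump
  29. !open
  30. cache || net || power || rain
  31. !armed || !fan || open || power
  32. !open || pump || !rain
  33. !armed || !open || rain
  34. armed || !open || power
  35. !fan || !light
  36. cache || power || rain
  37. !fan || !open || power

No satisfying assignment exists.

Case light = True:
  (fan) forces fan = True.
  Clause (!fan || !light) is falsified — contradiction.
Case light = False:
  (light || open) forces open = True.
  Clause (!open) is falsified — contradiction.
Both cases fail, so the formula is unsatisfiable.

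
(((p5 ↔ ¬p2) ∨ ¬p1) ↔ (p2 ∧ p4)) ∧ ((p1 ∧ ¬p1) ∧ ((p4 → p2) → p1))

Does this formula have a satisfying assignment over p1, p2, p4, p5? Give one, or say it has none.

The formula is unsatisfiable.

Case p1 = True: the conjunct ¬p1 is False.
Case p1 = False: the conjunct p1 is False.
Both cases fail — unsatisfiable.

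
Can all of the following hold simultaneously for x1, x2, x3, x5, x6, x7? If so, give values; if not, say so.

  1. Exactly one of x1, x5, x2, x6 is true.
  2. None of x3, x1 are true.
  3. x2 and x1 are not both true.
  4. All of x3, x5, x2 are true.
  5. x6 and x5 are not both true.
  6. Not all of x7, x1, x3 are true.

The formula is unsatisfiable.

Case x3 = True:
  Constraint (2) is violated (x3=T) — contradiction.
Case x3 = False:
  Constraint (4) is violated (x3=F) — contradiction.
Both cases fail — unsatisfiable.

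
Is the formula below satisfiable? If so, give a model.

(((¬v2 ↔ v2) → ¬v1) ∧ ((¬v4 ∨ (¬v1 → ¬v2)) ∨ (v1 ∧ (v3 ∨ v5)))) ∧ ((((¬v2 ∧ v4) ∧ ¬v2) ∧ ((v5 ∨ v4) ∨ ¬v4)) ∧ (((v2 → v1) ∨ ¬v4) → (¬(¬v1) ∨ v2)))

v1 = True, v2 = False, v3 = True, v4 = True, v5 = True

  ((¬v2 ↔ v2) → ¬v1) ∧ ((¬v4 ∨ (¬v1 → ¬v2)) ∨ (v1 ∧ (v3 ∨ v5))) = True
    (¬v2 ↔ v2) → ¬v1 = True
      ¬v2 ↔ v2 = False
        ¬v2 = True
      ¬v1 = False
    (¬v4 ∨ (¬v1 → ¬v2)) ∨ (v1 ∧ (v3 ∨ v5)) = True
      ¬v4 ∨ (¬v1 → ¬v2) = True
        ¬v4 = False
        ¬v1 → ¬v2 = True
          ¬v1 = False
          ¬v2 = True
      v1 ∧ (v3 ∨ v5) = True
        v3 ∨ v5 = True
  (((¬v2 ∧ v4) ∧ ¬v2) ∧ ((v5 ∨ v4) ∨ ¬v4)) ∧ (((v2 → v1) ∨ ¬v4) → (¬(¬v1) ∨ v2)) = True
    ((¬v2 ∧ v4) ∧ ¬v2) ∧ ((v5 ∨ v4) ∨ ¬v4) = True
      (¬v2 ∧ v4) ∧ ¬v2 = True
        ¬v2 ∧ v4 = True
          ¬v2 = True
        ¬v2 = True
      (v5 ∨ v4) ∨ ¬v4 = True
        v5 ∨ v4 = True
        ¬v4 = False
    ((v2 → v1) ∨ ¬v4) → (¬(¬v1) ∨ v2) = True
      (v2 → v1) ∨ ¬v4 = True
        v2 → v1 = True
        ¬v4 = False
      ¬(¬v1) ∨ v2 = True
        ¬(¬v1) = True
          ¬v1 = False
Both conjuncts True, so the formula holds.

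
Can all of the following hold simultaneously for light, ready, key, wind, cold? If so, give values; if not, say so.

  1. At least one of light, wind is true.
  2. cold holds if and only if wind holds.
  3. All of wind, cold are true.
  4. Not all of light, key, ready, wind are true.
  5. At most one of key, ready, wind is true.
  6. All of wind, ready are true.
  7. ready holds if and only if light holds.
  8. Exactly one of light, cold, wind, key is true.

Case ready = True:
  (3) forces wind = True.
  Constraint (5) is violated (ready=T, wind=T) — contradiction.
Case ready = False:
  Constraint (6) is violated (ready=F) — contradiction.
Both cases fail — unsatisfiable.

Unsatisfiable — no assignment works.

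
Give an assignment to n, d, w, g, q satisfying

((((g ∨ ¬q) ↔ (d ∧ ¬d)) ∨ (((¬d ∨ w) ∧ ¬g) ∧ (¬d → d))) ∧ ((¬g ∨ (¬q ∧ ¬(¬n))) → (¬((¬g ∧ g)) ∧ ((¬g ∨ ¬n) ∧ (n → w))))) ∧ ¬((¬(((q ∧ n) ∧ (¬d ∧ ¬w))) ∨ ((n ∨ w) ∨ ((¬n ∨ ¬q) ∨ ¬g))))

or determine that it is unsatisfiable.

The conjunct ¬((¬(((q ∧ n) ∧ (¬d ∧ ¬w))) ∨ ((n ∨ w) ∨ ((¬n ∨ ¬q) ∨ ¬g)))) is unsatisfiable on its own:
  n = True: this becomes ¬((¬((q ∧ (¬d ∧ ¬w))) ∨ True)) = False.
  n = False: this becomes ¬((True ∨ True)) = False.
So the whole conjunction is unsatisfiable.

UNSATISFIABLE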